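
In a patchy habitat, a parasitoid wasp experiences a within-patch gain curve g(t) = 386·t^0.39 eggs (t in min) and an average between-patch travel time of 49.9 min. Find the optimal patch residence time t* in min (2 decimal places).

31.90 min

Maximise g(t)/(T+t): set derivative to zero → g'(t)(T+t) = g(t).
g'(t) = 0.39·386·t^-0.61. Setting 0.39·386·t^-0.61 = 386·t^0.39/(49.9+t) gives 0.39(49.9+t) = t, so 0.61·t = 0.39×49.9.
t* = 0.39×49.9/0.61 = 31.9 min.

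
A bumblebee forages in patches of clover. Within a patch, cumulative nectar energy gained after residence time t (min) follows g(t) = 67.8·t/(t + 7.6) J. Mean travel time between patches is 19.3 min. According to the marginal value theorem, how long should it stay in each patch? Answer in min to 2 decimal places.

Optimal t* satisfies g'(t*) = g(t*)/(T + t*).
g'(t) = 67.8·7.6/(t + 7.6)². Setting 67.8·7.6/(t+7.6)² = 67.8t/[(t+7.6)(19.3+t)] gives 7.6(19.3+t) = t(t+7.6), so t² = 7.6×19.3 = 146.7.
t* = √146.7 = 12.11 min.

12.11 min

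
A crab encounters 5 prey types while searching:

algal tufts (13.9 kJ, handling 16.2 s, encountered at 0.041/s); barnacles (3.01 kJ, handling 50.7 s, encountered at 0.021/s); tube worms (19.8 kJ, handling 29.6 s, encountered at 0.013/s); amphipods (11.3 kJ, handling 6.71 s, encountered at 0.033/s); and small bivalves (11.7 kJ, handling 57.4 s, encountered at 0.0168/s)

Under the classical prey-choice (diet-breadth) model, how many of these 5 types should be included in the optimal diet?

3

Rank by E/h (kJ/s): amphipods 1.68, algal tufts 0.858, tube worms 0.669, small bivalves 0.204, barnacles 0.0594. Include each in turn until the next type's E/h falls below the running intake rate.
Rate on top 1: 0.3053. algal tufts: 0.858 > 0.3053 → include.
Rate on top 2: 0.5. tube worms: 0.669 > 0.5 → include.
Rate on top 3: 0.5286. small bivalves: 0.204 < 0.5286 → exclude; stop.
Optimal diet: amphipods, algal tufts, tube worms — 3 of 5 types.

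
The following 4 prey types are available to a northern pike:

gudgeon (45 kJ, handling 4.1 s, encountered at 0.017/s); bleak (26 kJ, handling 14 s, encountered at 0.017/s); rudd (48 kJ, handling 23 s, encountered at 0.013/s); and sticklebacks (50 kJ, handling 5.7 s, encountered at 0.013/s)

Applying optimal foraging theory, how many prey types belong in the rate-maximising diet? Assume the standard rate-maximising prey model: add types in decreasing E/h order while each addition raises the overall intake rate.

Profitabilities (E/h, kJ/s): gudgeon 11, sticklebacks 8.77, rudd 2.09, bleak 1.86. Add prey in this order while the next type's profitability exceeds the intake rate on those already taken.
Rate on top 1: 0.7152. sticklebacks: 8.77 > 0.7152 → include.
Rate on top 2: 1.237. rudd: 2.09 > 1.237 → include.
Rate on top 3: 1.413. bleak: 1.86 > 1.413 → include.
Optimal diet: gudgeon, sticklebacks, rudd, bleak — 4 of 4 types.

4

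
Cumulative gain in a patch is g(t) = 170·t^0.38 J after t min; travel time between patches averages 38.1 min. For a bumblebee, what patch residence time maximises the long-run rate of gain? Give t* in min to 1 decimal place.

Maximise g(t)/(T+t): set derivative to zero → g'(t)(T+t) = g(t).
g'(t) = 0.38·170·t^-0.62. Setting 0.38·170·t^-0.62 = 170·t^0.38/(38.1+t) gives 0.38(38.1+t) = t, so 0.62·t = 0.38×38.1.
t* = 0.38×38.1/0.62 = 23.35 min.

23.4 min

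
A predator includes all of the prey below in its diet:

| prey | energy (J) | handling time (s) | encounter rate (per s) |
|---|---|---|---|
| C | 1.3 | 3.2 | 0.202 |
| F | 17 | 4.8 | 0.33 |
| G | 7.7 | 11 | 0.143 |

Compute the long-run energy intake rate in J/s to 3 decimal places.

R = (0.202×1.3 + 0.33×17 + 0.143×7.7) / (1 + 0.202×3.2 + 0.33×4.8 + 0.143×11) = 6.974/4.803 = 1.452 J/s.

1.452 J/s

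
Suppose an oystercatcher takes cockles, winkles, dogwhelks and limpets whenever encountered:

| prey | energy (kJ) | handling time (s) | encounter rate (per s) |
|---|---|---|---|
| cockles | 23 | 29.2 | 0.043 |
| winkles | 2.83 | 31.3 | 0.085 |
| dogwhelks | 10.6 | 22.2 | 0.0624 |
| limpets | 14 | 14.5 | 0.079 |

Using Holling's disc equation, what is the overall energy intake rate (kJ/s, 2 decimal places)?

0.40 kJ/s

R = (0.043×23 + 0.085×2.83 + 0.0624×10.6 + 0.079×14) / (1 + 0.043×29.2 + 0.085×31.3 + 0.0624×22.2 + 0.079×14.5) = 2.997/7.447 = 0.4024 kJ/s.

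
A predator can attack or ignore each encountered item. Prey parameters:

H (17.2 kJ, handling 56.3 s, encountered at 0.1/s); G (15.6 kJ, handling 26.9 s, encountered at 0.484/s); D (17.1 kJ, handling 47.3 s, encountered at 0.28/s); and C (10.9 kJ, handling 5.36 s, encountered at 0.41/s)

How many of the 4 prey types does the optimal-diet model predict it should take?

Rank by E/h (kJ/s): C 2.03, G 0.58, D 0.362, H 0.306. Include each in turn until the next type's E/h falls below the running intake rate.
Rate on top 1: 1.398. G: 0.58 < 1.398 → exclude; stop.
Optimal diet: C — 1 of 4 types.

1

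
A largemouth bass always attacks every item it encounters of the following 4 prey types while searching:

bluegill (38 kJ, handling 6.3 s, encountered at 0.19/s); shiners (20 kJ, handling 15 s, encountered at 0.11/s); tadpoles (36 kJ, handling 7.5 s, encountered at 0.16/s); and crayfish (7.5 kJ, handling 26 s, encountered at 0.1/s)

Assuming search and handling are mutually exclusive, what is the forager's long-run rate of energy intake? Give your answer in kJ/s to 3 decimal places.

R = (0.19×38 + 0.11×20 + 0.16×36 + 0.1×7.5) / (1 + 0.19×6.3 + 0.11×15 + 0.16×7.5 + 0.1×26) = 15.93/7.647 = 2.083 kJ/s.

2.083 kJ/s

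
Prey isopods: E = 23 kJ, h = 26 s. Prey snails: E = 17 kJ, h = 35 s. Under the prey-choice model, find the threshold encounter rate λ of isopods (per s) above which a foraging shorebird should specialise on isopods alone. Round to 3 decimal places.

Drop snails once their profitability E₂/h₂ falls below the rate achievable on isopods alone: E₂/h₂ = λE₁/(1 + λh₁).
Solve for λ: λE₁h₂ = E₂(1 + λh₁) → λ(E₁h₂ − E₂h₁) = E₂ → λ = E₂/(E₁h₂ − E₂h₁).
λ = 17/(23×35 − 17×26) = 17/363 = 0.04683 per s.

0.047 per s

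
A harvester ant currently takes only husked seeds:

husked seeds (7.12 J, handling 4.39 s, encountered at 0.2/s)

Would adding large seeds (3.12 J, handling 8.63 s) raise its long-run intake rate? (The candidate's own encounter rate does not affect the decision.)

No

Intake rate on the current diet: R = (0.2×7.12) / (1 + 0.2×4.39) = 1.424/1.878 = 0.7583 J/s.
large seeds: E/h = 3.12/8.63 = 0.3615 J/s.
0.3615 < 0.7583, so adding large seeds would lower the average — exclude it.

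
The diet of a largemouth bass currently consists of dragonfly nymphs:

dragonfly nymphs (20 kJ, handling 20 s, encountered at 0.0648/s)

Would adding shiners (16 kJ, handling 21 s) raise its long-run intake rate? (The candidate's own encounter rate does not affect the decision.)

Current rate: (0.0648×20)/(1 + 0.0648×20) = 0.5645 kJ/s.
Profitability of shiners: 16/21 = 0.7619 kJ/s.
Since 0.7619 > R, including shiners increases the long-run rate.

Yes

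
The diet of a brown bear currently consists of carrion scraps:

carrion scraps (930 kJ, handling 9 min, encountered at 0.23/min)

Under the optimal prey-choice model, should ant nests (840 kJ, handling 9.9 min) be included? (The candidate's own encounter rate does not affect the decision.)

Yes

On carrion scraps alone, R = ΣλE/(1+Σλh) = 213.9/3.07 = 69.67 kJ/min.
ant nests: E/h = 840/9.9 = 84.85 kJ/min.
Since 84.85 > R, including ant nests increases the long-run rate.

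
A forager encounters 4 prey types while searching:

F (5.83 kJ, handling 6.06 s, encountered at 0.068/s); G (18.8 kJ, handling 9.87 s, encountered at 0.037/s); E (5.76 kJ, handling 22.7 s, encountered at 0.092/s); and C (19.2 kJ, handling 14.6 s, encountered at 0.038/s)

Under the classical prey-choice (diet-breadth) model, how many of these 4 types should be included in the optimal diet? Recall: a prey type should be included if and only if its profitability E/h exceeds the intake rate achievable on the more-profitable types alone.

Profitabilities (E/h, kJ/s): G 1.9, C 1.32, F 0.962, E 0.254. Add prey in this order while the next type's profitability exceeds the intake rate on those already taken.
Rate on top 1: 0.5095. C: 1.32 > 0.5095 → include.
Rate on top 2: 0.7423. F: 0.962 > 0.7423 → include.
Rate on top 3: 0.7811. E: 0.254 < 0.7811 → exclude; stop.
Optimal diet: G, C, F — 3 of 4 types.

3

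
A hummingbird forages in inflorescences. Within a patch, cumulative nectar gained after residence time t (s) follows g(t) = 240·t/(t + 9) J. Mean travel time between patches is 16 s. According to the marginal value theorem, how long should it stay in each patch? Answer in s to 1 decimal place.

12.0 s

Maximise g(t)/(T+t): set derivative to zero → g'(t)(T+t) = g(t).
g'(t) = 240·9/(t + 9)². Setting 240·9/(t+9)² = 240t/[(t+9)(16+t)] gives 9(16+t) = t(t+9), so t² = 9×16 = 144.
t* = √144 = 12 s.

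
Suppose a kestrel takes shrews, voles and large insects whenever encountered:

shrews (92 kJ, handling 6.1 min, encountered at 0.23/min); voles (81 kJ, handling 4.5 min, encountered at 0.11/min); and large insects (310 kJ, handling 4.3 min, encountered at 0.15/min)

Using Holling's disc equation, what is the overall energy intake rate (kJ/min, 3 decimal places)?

21.612 kJ/min

R = (0.23×92 + 0.11×81 + 0.15×310) / (1 + 0.23×6.1 + 0.11×4.5 + 0.15×4.3) = 76.57/3.543 = 21.61 kJ/min.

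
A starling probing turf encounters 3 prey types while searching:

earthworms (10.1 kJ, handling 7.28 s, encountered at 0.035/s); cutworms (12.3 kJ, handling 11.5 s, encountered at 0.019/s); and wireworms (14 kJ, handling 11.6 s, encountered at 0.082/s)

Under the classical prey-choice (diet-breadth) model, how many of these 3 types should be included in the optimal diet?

3

E/h in descending order: earthworms 1.39, wireworms 1.21, cutworms 1.07 kJ/s. The optimal diet is the largest prefix of this list for which every included type satisfies E_i/h_i > R on the types above it.
Rate on top 1: 0.2817. wireworms: 1.21 > 0.2817 → include.
Rate on top 2: 0.6806. cutworms: 1.07 > 0.6806 → include.
Optimal diet: earthworms, wireworms, cutworms — 3 of 3 types.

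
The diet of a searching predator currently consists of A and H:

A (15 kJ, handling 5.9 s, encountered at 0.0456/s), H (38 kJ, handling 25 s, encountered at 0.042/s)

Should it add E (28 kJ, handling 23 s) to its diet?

Intake rate on the current diet: R = (0.0456×15 + 0.042×38) / (1 + 0.0456×5.9 + 0.042×25) = 2.28/2.319 = 0.9832 kJ/s.
Profitability of E: 28/23 = 1.217 kJ/s.
1.217 > 0.9832, so adding E raises the average — include it.

Yes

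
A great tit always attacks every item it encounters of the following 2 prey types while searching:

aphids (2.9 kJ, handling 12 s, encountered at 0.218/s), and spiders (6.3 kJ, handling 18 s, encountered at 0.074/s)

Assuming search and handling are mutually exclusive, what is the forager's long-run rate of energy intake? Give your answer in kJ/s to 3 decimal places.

Energy encountered per unit search time: 0.218×2.9 + 0.074×6.3 = 1.098 kJ/s.
Handling time per unit search time: 0.218×12 + 0.074×18 = 3.948.
Rate = 1.098/(1 + 3.948) = 0.222 kJ/s.

0.222 kJ/s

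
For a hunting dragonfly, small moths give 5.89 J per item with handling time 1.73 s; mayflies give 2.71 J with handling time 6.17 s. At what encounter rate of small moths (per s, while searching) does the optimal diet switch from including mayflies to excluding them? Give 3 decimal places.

0.086 per s

At the threshold, the rate on small moths alone equals the profitability of mayflies: λ·5.89/(1 + λ·1.73) = 2.71/6.17 = 0.4392.
Rearranging, λ(5.89 − 0.4392×1.73) = 0.4392, so λ = 0.4392/5.13 = 0.08562 per s.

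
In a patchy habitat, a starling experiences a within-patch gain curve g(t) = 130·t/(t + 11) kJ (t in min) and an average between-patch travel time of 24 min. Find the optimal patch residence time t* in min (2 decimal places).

16.25 min

Optimal t* satisfies g'(t*) = g(t*)/(T + t*).
g'(t) = 130·11/(t + 11)². Setting 130·11/(t+11)² = 130t/[(t+11)(24+t)] gives 11(24+t) = t(t+11), so t² = 11×24 = 264.
t* = √264 = 16.25 min.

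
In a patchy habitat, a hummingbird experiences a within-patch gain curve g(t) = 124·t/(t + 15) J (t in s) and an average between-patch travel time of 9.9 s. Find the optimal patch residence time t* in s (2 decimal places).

12.19 s

Maximise g(t)/(T+t): set derivative to zero → g'(t)(T+t) = g(t).
g'(t) = 124·15/(t + 15)². Setting 124·15/(t+15)² = 124t/[(t+15)(9.9+t)] gives 15(9.9+t) = t(t+15), so t² = 15×9.9 = 148.5.
t* = √148.5 = 12.19 s.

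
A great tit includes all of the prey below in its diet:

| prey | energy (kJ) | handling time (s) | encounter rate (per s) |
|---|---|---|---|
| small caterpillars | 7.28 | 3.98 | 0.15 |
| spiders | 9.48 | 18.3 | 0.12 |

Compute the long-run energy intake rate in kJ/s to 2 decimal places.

Energy encountered per unit search time: 0.15×7.28 + 0.12×9.48 = 2.23 kJ/s.
Handling time per unit search time: 0.15×3.98 + 0.12×18.3 = 2.793.
Rate = 2.23/(1 + 2.793) = 0.5878 kJ/s.

0.59 kJ/s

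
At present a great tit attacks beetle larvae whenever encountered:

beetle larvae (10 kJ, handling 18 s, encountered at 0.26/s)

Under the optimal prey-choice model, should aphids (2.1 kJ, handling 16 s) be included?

No

On beetle larvae alone, R = ΣλE/(1+Σλh) = 2.6/5.68 = 0.4577 kJ/s.
Profitability of aphids: 2.1/16 = 0.1313 kJ/s.
Since 0.1313 < R, time spent handling aphids is better spent searching.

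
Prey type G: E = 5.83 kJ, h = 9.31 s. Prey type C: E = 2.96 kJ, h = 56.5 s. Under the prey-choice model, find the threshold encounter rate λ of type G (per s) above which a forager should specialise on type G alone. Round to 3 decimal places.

The zero-one rule: include type C iff E₂/h₂ > λE₁/(1+λh₁). Equality gives the switch point.
λE₁h₂ = E₂ + λE₂h₁ ⇒ λ = E₂/(E₁h₂ − E₂h₁) = 2.96/(329.4 − 27.56) = 0.009807 per s.

0.010 per s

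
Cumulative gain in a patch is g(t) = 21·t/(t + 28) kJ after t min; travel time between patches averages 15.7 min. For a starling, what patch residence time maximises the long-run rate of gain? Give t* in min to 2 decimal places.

20.97 min

By the marginal value theorem, leave when the instantaneous gain rate g'(t) equals the habitat-wide average g(t)/(T + t).
g'(t) = 21·28/(t + 28)². Setting 21·28/(t+28)² = 21t/[(t+28)(15.7+t)] gives 28(15.7+t) = t(t+28), so t² = 28×15.7 = 439.6.
t* = √439.6 = 20.97 min.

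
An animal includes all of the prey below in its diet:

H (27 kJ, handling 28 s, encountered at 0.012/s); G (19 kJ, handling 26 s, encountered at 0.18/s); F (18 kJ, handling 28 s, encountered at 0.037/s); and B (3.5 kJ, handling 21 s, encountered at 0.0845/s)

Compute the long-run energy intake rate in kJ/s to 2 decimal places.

0.53 kJ/s

R = Σλ_iE_i / (1 + Σλ_ih_i)
Numerator: 0.012×27 + 0.18×19 + 0.037×18 + 0.0845×3.5 = 4.706
Denominator: 1 + 0.012×28 + 0.18×26 + 0.037×28 + 0.0845×21 = 8.826
R = 4.706/8.826 = 0.5331 kJ/s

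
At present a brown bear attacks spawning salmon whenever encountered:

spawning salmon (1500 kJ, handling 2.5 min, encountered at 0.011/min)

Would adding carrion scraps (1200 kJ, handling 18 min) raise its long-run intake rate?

Current rate: (0.011×1500)/(1 + 0.011×2.5) = 16.06 kJ/min.
Profitability of carrion scraps: 1200/18 = 66.67 kJ/min.
66.67 > 16.06, so adding carrion scraps raises the average — include it.

Yes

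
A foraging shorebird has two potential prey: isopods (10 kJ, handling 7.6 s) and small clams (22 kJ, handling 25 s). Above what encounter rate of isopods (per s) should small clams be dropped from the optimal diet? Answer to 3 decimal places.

Drop small clams once their profitability E₂/h₂ falls below the rate achievable on isopods alone: E₂/h₂ = λE₁/(1 + λh₁).
Solve for λ: λE₁h₂ = E₂(1 + λh₁) → λ(E₁h₂ − E₂h₁) = E₂ → λ = E₂/(E₁h₂ − E₂h₁).
λ = 22/(10×25 − 22×7.6) = 22/82.8 = 0.2657 per s.

0.266 per s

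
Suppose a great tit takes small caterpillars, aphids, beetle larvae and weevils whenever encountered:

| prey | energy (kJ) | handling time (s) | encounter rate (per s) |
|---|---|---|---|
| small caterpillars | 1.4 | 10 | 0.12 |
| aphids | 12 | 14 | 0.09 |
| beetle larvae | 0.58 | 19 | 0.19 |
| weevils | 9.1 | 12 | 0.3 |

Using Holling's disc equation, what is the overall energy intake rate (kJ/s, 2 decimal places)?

Energy encountered per unit search time: 0.12×1.4 + 0.09×12 + 0.19×0.58 + 0.3×9.1 = 4.088 kJ/s.
Handling time per unit search time: 0.12×10 + 0.09×14 + 0.19×19 + 0.3×12 = 9.67.
Rate = 4.088/(1 + 9.67) = 0.3831 kJ/s.

0.38 kJ/s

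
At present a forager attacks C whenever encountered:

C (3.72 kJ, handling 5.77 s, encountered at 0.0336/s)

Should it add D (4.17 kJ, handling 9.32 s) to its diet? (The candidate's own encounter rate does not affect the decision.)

Yes

On C alone, R = ΣλE/(1+Σλh) = 0.125/1.194 = 0.1047 kJ/s.
Profitability of D: 4.17/9.32 = 0.4474 kJ/s.
Since 0.4474 > R, including D increases the long-run rate.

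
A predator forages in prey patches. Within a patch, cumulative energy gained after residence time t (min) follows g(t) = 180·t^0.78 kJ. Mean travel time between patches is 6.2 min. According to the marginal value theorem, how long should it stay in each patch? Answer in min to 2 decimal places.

Maximise g(t)/(T+t): set derivative to zero → g'(t)(T+t) = g(t).
g'(t) = 0.78·180·t^-0.22. Setting 0.78·180·t^-0.22 = 180·t^0.78/(6.2+t) gives 0.78(6.2+t) = t, so 0.22·t = 0.78×6.2.
t* = 0.78×6.2/0.22 = 21.98 min.

21.98 min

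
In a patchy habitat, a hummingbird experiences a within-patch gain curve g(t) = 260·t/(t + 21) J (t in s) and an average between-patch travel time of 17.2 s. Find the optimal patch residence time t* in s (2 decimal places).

19.01 s

By the marginal value theorem, leave when the instantaneous gain rate g'(t) equals the habitat-wide average g(t)/(T + t).
g'(t) = 260·21/(t + 21)². Setting 260·21/(t+21)² = 260t/[(t+21)(17.2+t)] gives 21(17.2+t) = t(t+21), so t² = 21×17.2 = 361.2.
t* = √361.2 = 19.01 s.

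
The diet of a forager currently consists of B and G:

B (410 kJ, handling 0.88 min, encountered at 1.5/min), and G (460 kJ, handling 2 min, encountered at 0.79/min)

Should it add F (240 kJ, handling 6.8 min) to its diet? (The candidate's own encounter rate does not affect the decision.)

No

Intake rate on the current diet: R = (1.5×410 + 0.79×460) / (1 + 1.5×0.88 + 0.79×2) = 978.4/3.9 = 250.9 kJ/min.
F: E/h = 240/6.8 = 35.29 kJ/min.
Since 35.29 < R, time spent handling F is better spent searching.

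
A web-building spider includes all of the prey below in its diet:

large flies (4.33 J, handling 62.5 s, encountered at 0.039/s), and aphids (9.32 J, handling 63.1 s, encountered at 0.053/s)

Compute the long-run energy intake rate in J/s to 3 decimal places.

R = (0.039×4.33 + 0.053×9.32) / (1 + 0.039×62.5 + 0.053×63.1) = 0.6628/6.782 = 0.09774 J/s.

0.098 J/s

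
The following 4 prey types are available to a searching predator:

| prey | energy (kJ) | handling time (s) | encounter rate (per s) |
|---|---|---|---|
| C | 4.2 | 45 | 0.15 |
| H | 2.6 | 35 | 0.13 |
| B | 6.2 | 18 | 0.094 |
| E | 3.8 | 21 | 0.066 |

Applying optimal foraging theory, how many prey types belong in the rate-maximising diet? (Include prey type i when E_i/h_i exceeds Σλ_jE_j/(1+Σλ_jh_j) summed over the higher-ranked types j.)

1

Profitabilities (E/h, kJ/s): B 0.344, E 0.181, C 0.0933, H 0.0743. Add prey in this order while the next type's profitability exceeds the intake rate on those already taken.
Rate on top 1: 0.2165. E: 0.181 < 0.2165 → exclude; stop.
Optimal diet: B — 1 of 4 types.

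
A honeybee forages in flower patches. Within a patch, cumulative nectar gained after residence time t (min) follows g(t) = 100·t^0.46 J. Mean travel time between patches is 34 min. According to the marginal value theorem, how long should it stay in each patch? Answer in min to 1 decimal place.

29.0 min

Maximise g(t)/(T+t): set derivative to zero → g'(t)(T+t) = g(t).
g'(t) = 0.46·100·t^-0.54. Setting 0.46·100·t^-0.54 = 100·t^0.46/(34+t) gives 0.46(34+t) = t, so 0.54·t = 0.46×34.
t* = 0.46×34/0.54 = 28.96 min.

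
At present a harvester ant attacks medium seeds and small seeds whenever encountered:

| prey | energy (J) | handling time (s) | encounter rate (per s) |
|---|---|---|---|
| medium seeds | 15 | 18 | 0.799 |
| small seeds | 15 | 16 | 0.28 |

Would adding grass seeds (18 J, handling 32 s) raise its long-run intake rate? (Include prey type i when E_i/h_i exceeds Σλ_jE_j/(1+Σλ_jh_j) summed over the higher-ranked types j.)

No

Current rate: (0.799×15 + 0.28×15)/(1 + 0.799×18 + 0.28×16) = 0.8149 J/s.
Profitability of grass seeds: 18/32 = 0.5625 J/s.
Since 0.5625 < R, time spent handling grass seeds is better spent searching.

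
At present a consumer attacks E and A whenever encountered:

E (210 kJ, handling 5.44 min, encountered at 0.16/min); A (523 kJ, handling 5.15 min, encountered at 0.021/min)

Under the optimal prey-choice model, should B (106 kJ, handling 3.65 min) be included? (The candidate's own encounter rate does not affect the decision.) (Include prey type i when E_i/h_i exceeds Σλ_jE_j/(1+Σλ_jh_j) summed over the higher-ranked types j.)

Current rate: (0.16×210 + 0.021×523)/(1 + 0.16×5.44 + 0.021×5.15) = 22.53 kJ/min.
Profitability of B: 106/3.65 = 29.04 kJ/min.
29.04 > 22.53, so adding B raises the average — include it.

Yes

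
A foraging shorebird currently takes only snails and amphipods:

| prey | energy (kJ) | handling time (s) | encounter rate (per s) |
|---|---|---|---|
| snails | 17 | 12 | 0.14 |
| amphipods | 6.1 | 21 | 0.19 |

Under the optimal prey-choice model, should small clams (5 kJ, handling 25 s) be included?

Intake rate on the current diet: R = (0.14×17 + 0.19×6.1) / (1 + 0.14×12 + 0.19×21) = 3.539/6.67 = 0.5306 kJ/s.
Profitability of small clams: 5/25 = 0.2 kJ/s.
Since 0.2 < R, time spent handling small clams is better spent searching.

No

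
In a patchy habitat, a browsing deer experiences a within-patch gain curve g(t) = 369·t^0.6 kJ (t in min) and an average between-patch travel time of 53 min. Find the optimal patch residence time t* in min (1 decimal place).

Maximise g(t)/(T+t): set derivative to zero → g'(t)(T+t) = g(t).
g'(t) = 0.6·369·t^-0.4. Setting 0.6·369·t^-0.4 = 369·t^0.6/(53+t) gives 0.6(53+t) = t, so 0.40·t = 0.6×53.
t* = 0.6×53/0.40 = 79.5 min.

79.5 min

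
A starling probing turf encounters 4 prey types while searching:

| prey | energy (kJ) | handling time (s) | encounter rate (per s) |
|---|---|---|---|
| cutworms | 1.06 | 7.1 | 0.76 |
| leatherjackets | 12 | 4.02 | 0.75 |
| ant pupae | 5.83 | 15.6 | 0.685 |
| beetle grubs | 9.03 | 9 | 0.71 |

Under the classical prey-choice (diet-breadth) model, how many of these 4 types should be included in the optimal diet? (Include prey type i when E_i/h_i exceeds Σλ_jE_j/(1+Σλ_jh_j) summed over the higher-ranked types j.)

Profitabilities (E/h, kJ/s): leatherjackets 2.99, beetle grubs 1, ant pupae 0.374, cutworms 0.149. Add prey in this order while the next type's profitability exceeds the intake rate on those already taken.
Rate on top 1: 2.242. beetle grubs: 1 < 2.242 → exclude; stop.
Optimal diet: leatherjackets — 1 of 4 types.

1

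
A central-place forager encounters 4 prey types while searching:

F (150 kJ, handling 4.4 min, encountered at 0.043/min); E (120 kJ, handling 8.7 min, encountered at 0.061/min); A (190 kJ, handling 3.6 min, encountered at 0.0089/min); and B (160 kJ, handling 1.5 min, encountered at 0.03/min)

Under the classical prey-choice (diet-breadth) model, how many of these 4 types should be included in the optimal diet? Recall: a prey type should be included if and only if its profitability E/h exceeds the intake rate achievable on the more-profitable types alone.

Rank by E/h (kJ/min): B 107, A 52.8, F 34.1, E 13.8. Include each in turn until the next type's E/h falls below the running intake rate.
Rate on top 1: 4.593. A: 52.8 > 4.593 → include.
Rate on top 2: 6.027. F: 34.1 > 6.027 → include.
Rate on top 3: 10.22. E: 13.8 > 10.22 → include.
Optimal diet: B, A, F, E — 4 of 4 types.

4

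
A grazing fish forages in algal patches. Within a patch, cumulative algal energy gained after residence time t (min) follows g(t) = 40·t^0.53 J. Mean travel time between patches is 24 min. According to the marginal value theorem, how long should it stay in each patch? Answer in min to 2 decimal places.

By the marginal value theorem, leave when the instantaneous gain rate g'(t) equals the habitat-wide average g(t)/(T + t).
g'(t) = 0.53·40·t^-0.47. Setting 0.53·40·t^-0.47 = 40·t^0.53/(24+t) gives 0.53(24+t) = t, so 0.47·t = 0.53×24.
t* = 0.53×24/0.47 = 27.06 min.

27.06 min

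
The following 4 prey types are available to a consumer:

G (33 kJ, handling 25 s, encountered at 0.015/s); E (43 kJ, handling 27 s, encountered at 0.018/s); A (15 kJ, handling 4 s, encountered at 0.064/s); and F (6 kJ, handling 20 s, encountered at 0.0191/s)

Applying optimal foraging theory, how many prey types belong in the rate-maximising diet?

E/h in descending order: A 3.75, E 1.59, G 1.32, F 0.3 kJ/s. The optimal diet is the largest prefix of this list for which every included type satisfies E_i/h_i > R on the types above it.
Rate on top 1: 0.7643. E: 1.59 > 0.7643 → include.
Rate on top 2: 0.9954. G: 1.32 > 0.9954 → include.
Rate on top 3: 1.053. F: 0.3 < 1.053 → exclude; stop.
Optimal diet: A, E, G — 3 of 4 types.

3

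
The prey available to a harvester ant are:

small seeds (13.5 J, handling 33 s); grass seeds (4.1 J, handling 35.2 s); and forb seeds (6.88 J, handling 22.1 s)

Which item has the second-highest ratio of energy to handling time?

In descending order of E/h:
small seeds: 13.5/33 = 0.409 J/s
forb seeds: 6.88/22.1 = 0.311 J/s
grass seeds: 4.1/35.2 = 0.116 J/s

forb seeds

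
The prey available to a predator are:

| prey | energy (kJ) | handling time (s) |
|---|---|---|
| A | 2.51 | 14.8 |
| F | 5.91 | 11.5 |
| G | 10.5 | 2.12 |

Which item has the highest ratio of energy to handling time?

In descending order of E/h:
G: 10.5/2.12 = 4.95 kJ/s
F: 5.91/11.5 = 0.514 kJ/s
A: 2.51/14.8 = 0.17 kJ/s

G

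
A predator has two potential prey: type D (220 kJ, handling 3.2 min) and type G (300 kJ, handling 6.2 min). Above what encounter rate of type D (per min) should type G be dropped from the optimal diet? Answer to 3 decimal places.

0.743 per min

At the threshold, the rate on type D alone equals the profitability of type G: λ·220/(1 + λ·3.2) = 300/6.2 = 48.39.
Rearranging, λ(220 − 48.39×3.2) = 48.39, so λ = 48.39/65.16 = 0.7426 per min.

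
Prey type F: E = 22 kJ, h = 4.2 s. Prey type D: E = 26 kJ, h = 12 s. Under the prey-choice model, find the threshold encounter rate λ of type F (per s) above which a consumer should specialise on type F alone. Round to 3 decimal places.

0.168 per s

Drop type D once their profitability E₂/h₂ falls below the rate achievable on type F alone: E₂/h₂ = λE₁/(1 + λh₁).
Solve for λ: λE₁h₂ = E₂(1 + λh₁) → λ(E₁h₂ − E₂h₁) = E₂ → λ = E₂/(E₁h₂ − E₂h₁).
λ = 26/(22×12 − 26×4.2) = 26/154.8 = 0.168 per s.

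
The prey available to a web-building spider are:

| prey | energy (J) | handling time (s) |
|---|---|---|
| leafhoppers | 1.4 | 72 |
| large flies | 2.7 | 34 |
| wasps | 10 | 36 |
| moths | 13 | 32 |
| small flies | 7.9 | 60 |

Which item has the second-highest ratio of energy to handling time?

wasps

In descending order of E/h:
moths: 13/32 = 0.406 J/s
wasps: 10/36 = 0.278 J/s
small flies: 7.9/60 = 0.132 J/s
large flies: 2.7/34 = 0.0794 J/s
leafhoppers: 1.4/72 = 0.0194 J/s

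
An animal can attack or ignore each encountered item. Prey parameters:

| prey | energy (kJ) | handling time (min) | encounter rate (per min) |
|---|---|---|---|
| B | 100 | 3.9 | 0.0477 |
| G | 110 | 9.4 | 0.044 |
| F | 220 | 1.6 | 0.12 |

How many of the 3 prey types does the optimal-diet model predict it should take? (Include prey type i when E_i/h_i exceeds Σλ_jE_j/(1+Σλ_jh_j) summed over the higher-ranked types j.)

E/h in descending order: F 138, B 25.6, G 11.7 kJ/min. The optimal diet is the largest prefix of this list for which every included type satisfies E_i/h_i > R on the types above it.
Rate on top 1: 22.15. B: 25.6 > 22.15 → include.
Rate on top 2: 22.62. G: 11.7 < 22.62 → exclude; stop.
Optimal diet: F, B — 2 of 3 types.

2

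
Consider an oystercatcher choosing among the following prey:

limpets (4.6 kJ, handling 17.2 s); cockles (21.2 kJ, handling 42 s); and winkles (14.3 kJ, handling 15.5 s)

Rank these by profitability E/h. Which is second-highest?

cockles

Profitability E/h (kJ/s): limpets = 4.6/17.2 = 0.267, cockles = 21.2/42 = 0.505, winkles = 14.3/15.5 = 0.923.
Ranked: winkles > cockles > limpets.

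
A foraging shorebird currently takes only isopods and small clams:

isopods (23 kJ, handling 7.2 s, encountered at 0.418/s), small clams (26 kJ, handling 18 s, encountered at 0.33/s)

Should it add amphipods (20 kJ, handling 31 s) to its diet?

On isopods and small clams alone, R = ΣλE/(1+Σλh) = 18.19/9.95 = 1.829 kJ/s.
amphipods: E/h = 20/31 = 0.6452 kJ/s.
Since 0.6452 < R, time spent handling amphipods is better spent searching.

No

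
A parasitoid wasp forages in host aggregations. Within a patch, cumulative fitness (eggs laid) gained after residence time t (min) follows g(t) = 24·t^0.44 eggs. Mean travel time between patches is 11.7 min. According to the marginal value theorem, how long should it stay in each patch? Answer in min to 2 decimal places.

Maximise g(t)/(T+t): set derivative to zero → g'(t)(T+t) = g(t).
g'(t) = 0.44·24·t^-0.56. Setting 0.44·24·t^-0.56 = 24·t^0.44/(11.7+t) gives 0.44(11.7+t) = t, so 0.56·t = 0.44×11.7.
t* = 0.44×11.7/0.56 = 9.193 min.

9.19 min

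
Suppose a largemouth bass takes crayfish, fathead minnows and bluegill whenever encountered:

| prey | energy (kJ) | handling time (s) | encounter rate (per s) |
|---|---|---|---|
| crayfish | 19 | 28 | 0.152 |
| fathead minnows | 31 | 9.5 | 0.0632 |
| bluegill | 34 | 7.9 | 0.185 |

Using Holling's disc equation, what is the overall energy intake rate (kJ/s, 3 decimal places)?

1.522 kJ/s

Energy encountered per unit search time: 0.152×19 + 0.0632×31 + 0.185×34 = 11.14 kJ/s.
Handling time per unit search time: 0.152×28 + 0.0632×9.5 + 0.185×7.9 = 6.318.
Rate = 11.14/(1 + 6.318) = 1.522 kJ/s.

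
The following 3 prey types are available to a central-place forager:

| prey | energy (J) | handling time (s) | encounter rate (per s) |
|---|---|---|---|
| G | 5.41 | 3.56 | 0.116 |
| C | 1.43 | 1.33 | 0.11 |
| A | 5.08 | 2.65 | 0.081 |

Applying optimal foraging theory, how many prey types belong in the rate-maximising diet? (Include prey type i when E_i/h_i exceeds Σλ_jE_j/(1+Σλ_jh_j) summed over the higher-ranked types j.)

3

E/h in descending order: A 1.92, G 1.52, C 1.08 J/s. The optimal diet is the largest prefix of this list for which every included type satisfies E_i/h_i > R on the types above it.
Rate on top 1: 0.3388. G: 1.52 > 0.3388 → include.
Rate on top 2: 0.6384. C: 1.08 > 0.6384 → include.
Optimal diet: A, G, C — 3 of 3 types.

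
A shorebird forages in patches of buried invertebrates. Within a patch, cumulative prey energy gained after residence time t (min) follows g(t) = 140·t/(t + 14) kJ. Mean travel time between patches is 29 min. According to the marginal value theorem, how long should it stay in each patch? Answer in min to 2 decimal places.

20.15 min

By the marginal value theorem, leave when the instantaneous gain rate g'(t) equals the habitat-wide average g(t)/(T + t).
g'(t) = 140·14/(t + 14)². Setting 140·14/(t+14)² = 140t/[(t+14)(29+t)] gives 14(29+t) = t(t+14), so t² = 14×29 = 406.
t* = √406 = 20.15 min.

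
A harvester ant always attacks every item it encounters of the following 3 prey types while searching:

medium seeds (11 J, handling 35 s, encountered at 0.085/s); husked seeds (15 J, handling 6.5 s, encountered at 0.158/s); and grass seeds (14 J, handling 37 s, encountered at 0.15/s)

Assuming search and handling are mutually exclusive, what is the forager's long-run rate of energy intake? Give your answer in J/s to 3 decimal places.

0.512 J/s

R = Σλ_iE_i / (1 + Σλ_ih_i)
Numerator: 0.085×11 + 0.158×15 + 0.15×14 = 5.405
Denominator: 1 + 0.085×35 + 0.158×6.5 + 0.15×37 = 10.55
R = 5.405/10.55 = 0.5122 J/s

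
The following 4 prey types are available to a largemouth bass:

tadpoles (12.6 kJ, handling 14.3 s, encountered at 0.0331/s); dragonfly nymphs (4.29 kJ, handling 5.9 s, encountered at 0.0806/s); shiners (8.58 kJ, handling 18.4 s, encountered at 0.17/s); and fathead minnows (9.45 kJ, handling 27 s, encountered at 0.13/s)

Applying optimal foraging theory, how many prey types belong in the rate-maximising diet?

3

Rank by E/h (kJ/s): tadpoles 0.881, dragonfly nymphs 0.727, shiners 0.466, fathead minnows 0.35. Include each in turn until the next type's E/h falls below the running intake rate.
Rate on top 1: 0.2831. dragonfly nymphs: 0.727 > 0.2831 → include.
Rate on top 2: 0.3914. shiners: 0.466 > 0.3914 → include.
Rate on top 3: 0.4376. fathead minnows: 0.35 < 0.4376 → exclude; stop.
Optimal diet: tadpoles, dragonfly nymphs, shiners — 3 of 4 types.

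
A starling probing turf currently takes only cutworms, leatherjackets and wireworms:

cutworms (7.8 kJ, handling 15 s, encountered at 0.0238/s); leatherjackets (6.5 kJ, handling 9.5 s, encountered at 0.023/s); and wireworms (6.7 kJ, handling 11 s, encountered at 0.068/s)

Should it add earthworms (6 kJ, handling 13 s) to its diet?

Yes

On cutworms, leatherjackets and wireworms alone, R = ΣλE/(1+Σλh) = 0.7907/2.324 = 0.3403 kJ/s.
Profitability of earthworms: 6/13 = 0.4615 kJ/s.
Since 0.4615 > R, including earthworms increases the long-run rate.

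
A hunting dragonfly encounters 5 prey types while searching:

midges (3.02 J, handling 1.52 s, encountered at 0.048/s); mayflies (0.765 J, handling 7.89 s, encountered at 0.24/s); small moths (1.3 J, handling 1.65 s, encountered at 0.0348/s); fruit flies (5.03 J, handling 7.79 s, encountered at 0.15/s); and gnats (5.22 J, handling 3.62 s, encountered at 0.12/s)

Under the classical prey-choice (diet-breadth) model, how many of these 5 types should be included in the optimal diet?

Profitabilities (E/h, J/s): midges 1.99, gnats 1.44, small moths 0.788, fruit flies 0.646, mayflies 0.097. Add prey in this order while the next type's profitability exceeds the intake rate on those already taken.
Rate on top 1: 0.1351. gnats: 1.44 > 0.1351 → include.
Rate on top 2: 0.5117. small moths: 0.788 > 0.5117 → include.
Rate on top 3: 0.5219. fruit flies: 0.646 > 0.5219 → include.
Rate on top 4: 0.5748. mayflies: 0.097 < 0.5748 → exclude; stop.
Optimal diet: midges, gnats, small moths, fruit flies — 4 of 5 types.

4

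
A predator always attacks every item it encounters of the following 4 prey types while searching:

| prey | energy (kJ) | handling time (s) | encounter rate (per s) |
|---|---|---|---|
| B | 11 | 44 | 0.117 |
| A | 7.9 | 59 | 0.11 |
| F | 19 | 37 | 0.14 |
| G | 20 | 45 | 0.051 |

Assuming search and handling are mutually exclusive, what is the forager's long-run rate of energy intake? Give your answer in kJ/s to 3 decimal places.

0.290 kJ/s

R = Σλ_iE_i / (1 + Σλ_ih_i)
Numerator: 0.117×11 + 0.11×7.9 + 0.14×19 + 0.051×20 = 5.836
Denominator: 1 + 0.117×44 + 0.11×59 + 0.14×37 + 0.051×45 = 20.11
R = 5.836/20.11 = 0.2902 kJ/s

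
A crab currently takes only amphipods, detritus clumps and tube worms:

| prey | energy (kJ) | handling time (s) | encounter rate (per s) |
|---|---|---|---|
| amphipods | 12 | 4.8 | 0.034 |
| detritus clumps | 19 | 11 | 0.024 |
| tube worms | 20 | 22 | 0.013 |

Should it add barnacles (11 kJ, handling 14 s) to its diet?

Yes

On amphipods, detritus clumps and tube worms alone, R = ΣλE/(1+Σλh) = 1.124/1.713 = 0.6561 kJ/s.
barnacles: E/h = 11/14 = 0.7857 kJ/s.
0.7857 > 0.6561, so adding barnacles raises the average — include it.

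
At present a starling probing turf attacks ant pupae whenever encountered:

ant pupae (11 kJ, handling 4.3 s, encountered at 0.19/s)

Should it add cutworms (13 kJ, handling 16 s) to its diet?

On ant pupae alone, R = ΣλE/(1+Σλh) = 2.09/1.817 = 1.15 kJ/s.
cutworms: E/h = 13/16 = 0.8125 kJ/s.
0.8125 < 1.15, so adding cutworms would lower the average — exclude it.

No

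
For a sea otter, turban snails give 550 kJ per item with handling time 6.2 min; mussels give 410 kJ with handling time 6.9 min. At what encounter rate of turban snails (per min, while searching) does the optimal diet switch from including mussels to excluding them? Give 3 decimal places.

0.327 per min

At the threshold, the rate on turban snails alone equals the profitability of mussels: λ·550/(1 + λ·6.2) = 410/6.9 = 59.42.
Rearranging, λ(550 − 59.42×6.2) = 59.42, so λ = 59.42/181.6 = 0.3272 per min.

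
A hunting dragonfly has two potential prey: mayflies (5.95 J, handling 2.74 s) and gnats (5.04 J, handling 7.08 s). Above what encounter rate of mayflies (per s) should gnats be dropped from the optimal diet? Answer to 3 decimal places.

0.178 per s

The zero-one rule: include gnats iff E₂/h₂ > λE₁/(1+λh₁). Equality gives the switch point.
λE₁h₂ = E₂ + λE₂h₁ ⇒ λ = E₂/(E₁h₂ − E₂h₁) = 5.04/(42.13 − 13.81) = 0.178 per s.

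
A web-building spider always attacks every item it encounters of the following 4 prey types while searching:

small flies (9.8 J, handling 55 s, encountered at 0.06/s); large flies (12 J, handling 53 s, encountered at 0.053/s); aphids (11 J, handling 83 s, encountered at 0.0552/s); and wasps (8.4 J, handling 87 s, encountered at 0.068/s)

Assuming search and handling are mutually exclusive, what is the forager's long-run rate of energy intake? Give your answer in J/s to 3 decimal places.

R = (0.06×9.8 + 0.053×12 + 0.0552×11 + 0.068×8.4) / (1 + 0.06×55 + 0.053×53 + 0.0552×83 + 0.068×87) = 2.402/17.61 = 0.1364 J/s.

0.136 J/s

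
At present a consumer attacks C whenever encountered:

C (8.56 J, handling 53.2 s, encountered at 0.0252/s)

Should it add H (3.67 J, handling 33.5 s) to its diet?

Yes

Intake rate on the current diet: R = (0.0252×8.56) / (1 + 0.0252×53.2) = 0.2157/2.341 = 0.09216 J/s.
H: E/h = 3.67/33.5 = 0.1096 J/s.
Since 0.1096 > R, including H increases the long-run rate.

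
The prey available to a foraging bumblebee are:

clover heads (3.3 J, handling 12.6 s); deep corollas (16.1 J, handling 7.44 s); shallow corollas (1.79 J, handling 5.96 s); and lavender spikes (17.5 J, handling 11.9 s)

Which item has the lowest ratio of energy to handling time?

In descending order of E/h:
deep corollas: 16.1/7.44 = 2.16 J/s
lavender spikes: 17.5/11.9 = 1.47 J/s
shallow corollas: 1.79/5.96 = 0.3 J/s
clover heads: 3.3/12.6 = 0.262 J/s

clover heads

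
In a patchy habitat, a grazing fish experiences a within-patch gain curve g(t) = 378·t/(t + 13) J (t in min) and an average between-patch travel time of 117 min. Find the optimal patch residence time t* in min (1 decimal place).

39.0 min

By the marginal value theorem, leave when the instantaneous gain rate g'(t) equals the habitat-wide average g(t)/(T + t).
g'(t) = 378·13/(t + 13)². Setting 378·13/(t+13)² = 378t/[(t+13)(117+t)] gives 13(117+t) = t(t+13), so t² = 13×117 = 1521.
t* = √1521 = 39 min.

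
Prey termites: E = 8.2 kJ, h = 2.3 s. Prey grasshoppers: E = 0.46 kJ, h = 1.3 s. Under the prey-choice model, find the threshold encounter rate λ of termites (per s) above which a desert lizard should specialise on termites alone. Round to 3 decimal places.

Drop grasshoppers once their profitability E₂/h₂ falls below the rate achievable on termites alone: E₂/h₂ = λE₁/(1 + λh₁).
Solve for λ: λE₁h₂ = E₂(1 + λh₁) → λ(E₁h₂ − E₂h₁) = E₂ → λ = E₂/(E₁h₂ − E₂h₁).
λ = 0.46/(8.2×1.3 − 0.46×2.3) = 0.46/9.602 = 0.04791 per s.

0.048 per s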